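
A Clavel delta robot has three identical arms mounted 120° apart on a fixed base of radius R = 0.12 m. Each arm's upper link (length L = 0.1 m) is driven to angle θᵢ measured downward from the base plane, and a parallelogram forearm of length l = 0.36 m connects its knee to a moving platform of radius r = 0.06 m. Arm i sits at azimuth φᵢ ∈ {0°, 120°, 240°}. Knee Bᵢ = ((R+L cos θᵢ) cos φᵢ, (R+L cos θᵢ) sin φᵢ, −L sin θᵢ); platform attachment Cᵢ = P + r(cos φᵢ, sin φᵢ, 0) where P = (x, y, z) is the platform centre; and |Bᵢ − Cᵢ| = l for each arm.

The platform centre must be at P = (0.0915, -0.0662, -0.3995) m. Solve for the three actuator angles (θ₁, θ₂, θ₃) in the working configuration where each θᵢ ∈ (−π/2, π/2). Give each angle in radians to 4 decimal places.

θ₁ = 0.5231, θ₂ = 1.3088, θ₃ = 0.8724

arm 1 (φ=0.0°): x'=0.0915, y'=-0.0662
  e−x'=-0.0315;  (l²−L²−(e−x')²−y'²−z²)/2L = -0.2269
  θ1 = atan2(B,A) + arccos(C/0.4007) = 0.5231
arm 2 (φ=120.0°): x'=-0.1031, y'=-0.0461
  e−x'=0.1631;  (l²−L²−(e−x')²−y'²−z²)/2L = -0.3436
  γ=atan2(-0.3995,0.1631)=-1.1832;  ψ=arccos(-0.7963)=2.4920;  θ2=γ+ψ≈1.3088
arm 3 (φ=240.0°): x'=0.0116, y'=0.1123
  A cos θ + B sin θ = C:  0.0484·cos θ + -0.3995·sin θ = -0.2748
  γ=atan2(-0.3995,0.0484)=-1.4502;  ψ=arccos(-0.6829)=2.3226;  θ3=γ+ψ≈0.8724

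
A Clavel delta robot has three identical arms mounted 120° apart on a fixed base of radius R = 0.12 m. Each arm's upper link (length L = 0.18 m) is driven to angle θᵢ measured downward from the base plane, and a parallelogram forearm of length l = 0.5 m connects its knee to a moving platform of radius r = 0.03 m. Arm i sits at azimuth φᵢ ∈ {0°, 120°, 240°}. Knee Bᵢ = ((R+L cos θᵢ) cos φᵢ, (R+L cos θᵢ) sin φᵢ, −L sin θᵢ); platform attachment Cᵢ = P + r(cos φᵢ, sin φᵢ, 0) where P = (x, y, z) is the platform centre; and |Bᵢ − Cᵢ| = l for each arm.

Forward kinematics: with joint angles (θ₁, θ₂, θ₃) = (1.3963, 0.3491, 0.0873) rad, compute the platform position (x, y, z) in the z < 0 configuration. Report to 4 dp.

(-0.2959, -0.0438, -0.4494)

arm 1 at φ=0.0°: e+L cos θ1 = 0.1213;  S1 = (0.1213, 0.0000, -0.1773)
φ2=120.0°: virtual centre (-0.1296, 0.2244, -0.0616), radius l
φ3=240.0°: virtual centre (-0.1347, -0.2332, -0.0157), radius l
|S₂|²−|S₁|² = 0.0248;  |S₃|²−|S₁|² = 0.0267
[-0.5016 0.4488 0.2314]·P = 0.0248;  [-0.5118 -0.4665 0.3231]·P = 0.0267
det = 0.4637;  x = -0.0508+0.5455z,  y = -0.0014+0.0942z
sphere 1 gives Az²+Bz+C=0 with A=1.3065, B=0.1666, C=-0.1890;  B²−4AC=1.0154;  roots -0.4494, 0.3219;  negative root z = -0.4494
x = -0.2959, y = -0.0438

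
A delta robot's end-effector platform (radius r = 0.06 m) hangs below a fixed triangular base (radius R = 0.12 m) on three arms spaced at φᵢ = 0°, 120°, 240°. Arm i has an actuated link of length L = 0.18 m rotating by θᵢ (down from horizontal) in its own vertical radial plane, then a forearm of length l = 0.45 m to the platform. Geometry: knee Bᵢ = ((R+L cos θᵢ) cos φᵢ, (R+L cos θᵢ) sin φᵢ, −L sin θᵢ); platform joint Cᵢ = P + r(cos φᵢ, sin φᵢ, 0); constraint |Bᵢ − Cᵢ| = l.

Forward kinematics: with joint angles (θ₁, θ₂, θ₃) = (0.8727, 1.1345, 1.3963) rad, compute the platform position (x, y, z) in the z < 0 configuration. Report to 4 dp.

arm 1 at φ=0.0°: ρ1 = 0.1757;  centre 1 = (0.1757, 0.0000, -0.1379)
centre 2 = (0.1361·cos120.0°, 0.1361·sin120.0°, -0.1631) = (-0.0680, 0.1178, -0.1631)
φ3=240.0°: virtual centre (-0.0456, -0.0790, -0.1773), radius l
|centre ₂|²−|centre ₁|² = -0.0048;  |centre ₃|²−|centre ₁|² = -0.0101
plane₁₂: -0.4875x+0.2357y+-0.0505z = -0.0048
det = 0.1814;  x = 0.0173+-0.1463z,  y = 0.0156+-0.0884z
sphere 1 gives Az²+Bz+C=0 with A=1.0292, B=0.3194, C=-0.1582;  B²−4AC=0.7531;  roots -0.5767, 0.2664;  negative root z = -0.5767
x = 0.1017, y = 0.0666

(0.1017, 0.0666, -0.5767)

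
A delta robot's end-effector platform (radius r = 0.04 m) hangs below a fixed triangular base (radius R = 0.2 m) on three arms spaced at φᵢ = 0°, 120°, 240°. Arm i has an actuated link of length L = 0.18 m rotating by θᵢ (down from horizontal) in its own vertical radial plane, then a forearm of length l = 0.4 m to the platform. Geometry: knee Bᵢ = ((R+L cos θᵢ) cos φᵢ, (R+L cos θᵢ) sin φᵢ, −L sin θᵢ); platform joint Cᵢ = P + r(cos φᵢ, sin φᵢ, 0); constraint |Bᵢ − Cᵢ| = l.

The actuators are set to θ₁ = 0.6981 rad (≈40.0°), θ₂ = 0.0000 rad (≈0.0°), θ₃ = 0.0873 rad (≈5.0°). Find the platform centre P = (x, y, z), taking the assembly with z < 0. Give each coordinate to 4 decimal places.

S1 = (0.2979·cos0.0°, 0.2979·sin0.0°, -0.1157) = (0.2979, 0.0000, -0.1157)
φ2=120.0°: virtual centre (-0.1700, 0.2944, 0.0000), radius l
arm 3 at φ=240.0°: ρ3 = 0.3393;  S3 = (-0.1697, -0.2939, -0.0157)
|S₂|²−|S₁|² = 0.0135;  |S₃|²−|S₁|² = 0.0133
plane₁₂: -0.9358x+0.5889y+0.2314z = 0.0135
det = 1.1006;  x = -0.0143+0.2306z,  y = 0.0002+-0.0265z
quadratic in z: (1.0539)z²+(0.0874)z+(-0.0492)=0, √Δ=0.4635 → z ∈ {-0.2614, 0.1784}; z = -0.2614 (taking z<0)
x = -0.0746, y = 0.0071

(-0.0746, 0.0071, -0.2614)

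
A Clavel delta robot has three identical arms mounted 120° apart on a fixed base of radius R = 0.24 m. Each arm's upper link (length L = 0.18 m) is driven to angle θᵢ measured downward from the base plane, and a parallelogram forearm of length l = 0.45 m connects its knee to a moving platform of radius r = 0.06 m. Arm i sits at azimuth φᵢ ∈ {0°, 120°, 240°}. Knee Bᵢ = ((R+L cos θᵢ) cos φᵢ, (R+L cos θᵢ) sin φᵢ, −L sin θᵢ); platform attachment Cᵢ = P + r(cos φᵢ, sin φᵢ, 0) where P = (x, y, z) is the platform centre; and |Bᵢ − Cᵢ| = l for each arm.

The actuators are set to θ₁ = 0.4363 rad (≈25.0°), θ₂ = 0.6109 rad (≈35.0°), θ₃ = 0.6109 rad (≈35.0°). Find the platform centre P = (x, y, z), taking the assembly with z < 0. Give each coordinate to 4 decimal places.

O1 = (0.3431·cos0.0°, 0.3431·sin0.0°, -0.0761) = (0.3431, 0.0000, -0.0761)
O2 = (0.3274·cos120.0°, 0.3274·sin120.0°, -0.1032) = (-0.1637, 0.2836, -0.1032)
arm 3 at φ=240.0°: (R−r)+L cos θ3 = 0.3274;  O3 = (-0.1637, -0.2836, -0.1032)
|O₂|²−|O₁|² = -0.0056;  |O₃|²−|O₁|² = -0.0056
plane₁₂: -1.0137x+0.5671y+-0.0544z = -0.0056
det = 1.1499;  x = 0.0056+-0.0536z,  y = 0.0000+0.0000z
into |P−O₁|² = l²: 1.0029z² + 0.1883z + -0.0828 = 0;  Δ = 0.3675;  z = -0.3961 or 0.2083 → z<0 root = -0.3961
x = 0.0268, y = 0.0000

(0.0268, 0.0000, -0.3961)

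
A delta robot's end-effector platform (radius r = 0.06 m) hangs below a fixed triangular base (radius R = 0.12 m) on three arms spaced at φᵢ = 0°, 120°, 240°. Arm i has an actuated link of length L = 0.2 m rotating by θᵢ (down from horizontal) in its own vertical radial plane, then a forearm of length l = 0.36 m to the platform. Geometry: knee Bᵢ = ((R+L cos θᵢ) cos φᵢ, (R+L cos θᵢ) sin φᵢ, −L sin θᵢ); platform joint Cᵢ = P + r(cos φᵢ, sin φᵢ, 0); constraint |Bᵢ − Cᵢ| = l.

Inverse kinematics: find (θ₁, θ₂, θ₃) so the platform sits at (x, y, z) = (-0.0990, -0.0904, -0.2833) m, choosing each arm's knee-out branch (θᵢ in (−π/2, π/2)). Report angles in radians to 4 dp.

θ₁ = 0.6981, θ₂ = 0.4362, θ₃ = -0.2615

φ1=0.0° → target in arm frame (-0.0990, -0.0904)
  A cos θ + B sin θ = C:  0.1590·cos θ + -0.2833·sin θ = -0.0603
  θ1 = atan2(B,A) + arccos(C/0.3249) = 0.6981
arm 2 (φ=120.0°): x'=-0.0288, y'=0.1309
  e−x'=0.0888;  (l²−L²−(e−x')²−y'²−z²)/2L = -0.0392
  γ=atan2(-0.2833,0.0888)=-1.2671;  ψ=arccos(-0.1321)=1.7033;  θ2=γ+ψ≈0.4362
φ3=240.0° → target in arm frame (0.1278, -0.0405)
  A=-0.0678, B=-0.2833, C=(l²−L²−A²−y'²−z²)/(2L)=0.0078
  γ=atan2(-0.2833,-0.0678)=-1.8057;  ψ=arccos(0.0266)=1.5442;  θ3=γ+ψ≈-0.2615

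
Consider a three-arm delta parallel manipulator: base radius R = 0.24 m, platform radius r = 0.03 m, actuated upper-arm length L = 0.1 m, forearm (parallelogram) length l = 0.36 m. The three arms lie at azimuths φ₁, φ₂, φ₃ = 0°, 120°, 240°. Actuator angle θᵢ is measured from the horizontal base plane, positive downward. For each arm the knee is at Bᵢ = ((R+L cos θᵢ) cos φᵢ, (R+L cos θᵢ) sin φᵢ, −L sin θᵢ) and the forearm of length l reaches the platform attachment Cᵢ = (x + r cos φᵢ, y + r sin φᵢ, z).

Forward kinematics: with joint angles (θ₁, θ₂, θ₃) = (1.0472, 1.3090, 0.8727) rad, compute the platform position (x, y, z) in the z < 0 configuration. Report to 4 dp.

(0.0041, -0.0337, -0.3376)

arm 1 at φ=0.0°: e+L cos θ1 = 0.2600;  O1 = (0.2600, 0.0000, -0.0866)
O2 = (0.2359·cos120.0°, 0.2359·sin120.0°, -0.0966) = (-0.1179, 0.2043, -0.0966)
φ3=240.0°: virtual centre (-0.1371, -0.2375, -0.0766), radius l
eliminate P² terms by subtracting sphere 1 from 2 and 3
[-0.7559 0.4086 -0.0200]·P = -0.0101;  [-0.7943 -0.4751 0.0200]·P = 0.0060
det = 0.6836;  x = 0.0035+-0.0019z,  y = -0.0184+0.0453z
quadratic in z: (1.0021)z²+(0.1725)z+(-0.0559)=0, √Δ=0.5040 → z ∈ {-0.3376, 0.1654}; z = -0.3376 (taking z<0)
x = 0.0041, y = -0.0337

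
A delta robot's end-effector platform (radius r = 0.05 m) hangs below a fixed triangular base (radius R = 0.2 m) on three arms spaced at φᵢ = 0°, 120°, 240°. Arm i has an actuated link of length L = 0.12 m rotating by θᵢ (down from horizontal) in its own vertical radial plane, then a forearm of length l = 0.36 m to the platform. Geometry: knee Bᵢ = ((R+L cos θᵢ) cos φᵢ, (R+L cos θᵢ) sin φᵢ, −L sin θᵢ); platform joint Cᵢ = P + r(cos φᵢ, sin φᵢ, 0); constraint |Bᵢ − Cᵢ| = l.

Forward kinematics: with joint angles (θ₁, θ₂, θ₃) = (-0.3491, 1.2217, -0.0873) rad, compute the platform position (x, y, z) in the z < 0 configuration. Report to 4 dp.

arm 1 at φ=0.0°: (R−r)+L cos θ1 = 0.2628;  O1 = (0.2628, 0.0000, 0.0410)
arm 2 at φ=120.0°: (R−r)+L cos θ2 = 0.1910;  O2 = (-0.0955, 0.1655, -0.1128)
arm 3 at φ=240.0°: (R−r)+L cos θ3 = 0.2695;  O3 = (-0.1348, -0.2334, 0.0105)
|O₂|²−|O₁|² = -0.0215;  |O₃|²−|O₁|² = 0.0020
plane₁₂: -0.7166x+0.3309y+-0.3076z = -0.0215
det = 0.5976;  x = 0.0157+-0.2742z,  y = -0.0311+0.3359z
quadratic in z: (1.1880)z²+(0.0325)z+(-0.0659)=0, √Δ=0.5606 → z ∈ {-0.2496, 0.2222}; z = -0.2496 (taking z<0)
x = 0.0841, y = -0.1149

(0.0841, -0.1149, -0.2496)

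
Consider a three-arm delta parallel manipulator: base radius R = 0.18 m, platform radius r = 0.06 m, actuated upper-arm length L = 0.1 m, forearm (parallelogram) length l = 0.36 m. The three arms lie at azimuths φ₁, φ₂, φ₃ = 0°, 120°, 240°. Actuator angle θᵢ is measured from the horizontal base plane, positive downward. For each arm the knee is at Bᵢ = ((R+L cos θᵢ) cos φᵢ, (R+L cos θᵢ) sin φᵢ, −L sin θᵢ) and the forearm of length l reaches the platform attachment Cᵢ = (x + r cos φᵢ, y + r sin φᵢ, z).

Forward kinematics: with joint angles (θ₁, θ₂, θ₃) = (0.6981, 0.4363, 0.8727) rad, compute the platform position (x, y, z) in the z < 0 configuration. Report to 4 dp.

φ1=0.0°: virtual centre (0.1966, 0.0000, -0.0643), radius l
centre 2 = (0.2106·cos120.0°, 0.2106·sin120.0°, -0.0423) = (-0.1053, 0.1824, -0.0423)
centre 3 = (0.1843·cos240.0°, 0.1843·sin240.0°, -0.0766) = (-0.0921, -0.1596, -0.0766)
subtract pairs → two planes through P
[-0.6038 0.3648 0.0440]·P = 0.0034;  [-0.5775 -0.3192 -0.0247]·P = -0.0030
Cramer: x(z) = 0.0000+0.0125z;  y(z) = 0.0092-0.0999z
sphere 1 gives Az²+Bz+C=0 with A=1.0101, B=0.1218, C=-0.0867;  B²−4AC=0.3653;  roots -0.3594, 0.2389;  negative root z = -0.3594
x = -0.0045, y = 0.0452

(-0.0045, 0.0452, -0.3594)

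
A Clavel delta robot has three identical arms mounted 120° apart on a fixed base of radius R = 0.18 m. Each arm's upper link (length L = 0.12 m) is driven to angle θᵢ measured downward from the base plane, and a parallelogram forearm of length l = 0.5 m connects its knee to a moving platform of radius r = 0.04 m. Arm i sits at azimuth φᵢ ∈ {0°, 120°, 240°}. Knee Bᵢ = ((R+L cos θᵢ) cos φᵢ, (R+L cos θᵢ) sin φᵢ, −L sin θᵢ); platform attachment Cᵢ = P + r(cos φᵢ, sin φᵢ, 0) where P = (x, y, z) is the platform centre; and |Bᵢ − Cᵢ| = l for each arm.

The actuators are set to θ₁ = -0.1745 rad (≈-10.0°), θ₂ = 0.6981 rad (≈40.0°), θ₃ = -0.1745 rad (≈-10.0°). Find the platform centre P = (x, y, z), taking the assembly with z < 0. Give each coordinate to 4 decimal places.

(0.0629, -0.1090, -0.4264)

S1 = (0.2582·cos0.0°, 0.2582·sin0.0°, 0.0208) = (0.2582, 0.0000, 0.0208)
S2 = (0.2319·cos120.0°, 0.2319·sin120.0°, -0.0771) = (-0.1160, 0.2009, -0.0771)
S3 = (0.2582·cos240.0°, 0.2582·sin240.0°, 0.0208) = (-0.1291, -0.2236, 0.0208)
subtract pairs → two planes through P
linear system: -0.7483x+0.4017y = -0.0073−-0.1959z; -0.7745x+-0.4472y = 0.0000−0.0000z
Cramer: x(z) = 0.0051-0.1357z;  y(z) = -0.0088+0.2350z
into |P−S₁|² = l²: 1.0736z² + 0.0229z + -0.1854 = 0;  Δ = 0.7969;  z = -0.4264 or 0.4051 → z<0 root = -0.4264
x = 0.0629, y = -0.1090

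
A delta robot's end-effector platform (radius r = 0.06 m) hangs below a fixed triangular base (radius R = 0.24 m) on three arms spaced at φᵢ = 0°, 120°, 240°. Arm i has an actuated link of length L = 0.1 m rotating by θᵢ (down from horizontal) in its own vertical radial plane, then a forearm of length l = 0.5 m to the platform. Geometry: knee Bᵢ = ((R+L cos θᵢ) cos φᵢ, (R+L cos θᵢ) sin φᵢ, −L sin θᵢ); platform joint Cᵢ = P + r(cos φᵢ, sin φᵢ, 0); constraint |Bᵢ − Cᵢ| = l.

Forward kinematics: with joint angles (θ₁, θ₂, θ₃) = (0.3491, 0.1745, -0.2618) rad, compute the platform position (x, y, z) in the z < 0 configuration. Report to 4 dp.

(-0.0409, -0.0372, -0.4209)

arm 1 at φ=0.0°: e+L cos θ1 = 0.2740;  O1 = (0.2740, 0.0000, -0.0342)
O2 = (0.2785·cos120.0°, 0.2785·sin120.0°, -0.0174) = (-0.1392, 0.2412, -0.0174)
arm 3 at φ=240.0°: e+L cos θ3 = 0.2766;  O3 = (-0.1383, -0.2395, 0.0259)
subtract pairs → two planes through P
plane₁₂: -0.8264x+0.4823y+0.0337z = 0.0016
det = 0.7936;  x = -0.0016+0.0934z,  y = 0.0007+0.0901z
sphere 1 gives Az²+Bz+C=0 with A=1.0168, B=0.0171, C=-0.1729;  B²−4AC=0.7036;  roots -0.4209, 0.4041;  negative root z = -0.4209
x = -0.0409, y = -0.0372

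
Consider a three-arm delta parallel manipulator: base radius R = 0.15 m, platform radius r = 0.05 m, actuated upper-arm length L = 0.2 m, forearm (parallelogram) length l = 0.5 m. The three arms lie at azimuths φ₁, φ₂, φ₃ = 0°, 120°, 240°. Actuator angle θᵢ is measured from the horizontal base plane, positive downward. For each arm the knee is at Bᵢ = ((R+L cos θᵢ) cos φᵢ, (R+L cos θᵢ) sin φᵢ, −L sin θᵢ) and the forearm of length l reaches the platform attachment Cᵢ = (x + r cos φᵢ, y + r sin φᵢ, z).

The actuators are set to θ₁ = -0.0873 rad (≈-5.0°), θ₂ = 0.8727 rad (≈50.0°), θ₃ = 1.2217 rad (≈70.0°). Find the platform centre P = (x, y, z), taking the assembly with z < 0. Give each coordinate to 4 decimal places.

φ1=0.0°: virtual centre (0.2992, 0.0000, 0.0174), radius l
O2 = (0.2286·cos120.0°, 0.2286·sin120.0°, -0.1532) = (-0.1143, 0.1979, -0.1532)
arm 3 at φ=240.0°: ρ3 = 0.1684;  O3 = (-0.0842, -0.1458, -0.1879)
eliminate P² terms by subtracting sphere 1 from 2 and 3
linear system: -0.8270x+0.3959y = -0.0141−-0.3413z; -0.7669x+-0.2917y = -0.0262−-0.4107z
Cramer: x(z) = 0.0266-0.4812z;  y(z) = 0.0198-0.1431z
quadratic in z: (1.2520)z²+(0.2218)z+(-0.1750)=0, √Δ=0.9620 → z ∈ {-0.4728, 0.2956}; z = -0.4728 (taking z<0)
x = 0.2541, y = 0.0875

(0.2541, 0.0875, -0.4728)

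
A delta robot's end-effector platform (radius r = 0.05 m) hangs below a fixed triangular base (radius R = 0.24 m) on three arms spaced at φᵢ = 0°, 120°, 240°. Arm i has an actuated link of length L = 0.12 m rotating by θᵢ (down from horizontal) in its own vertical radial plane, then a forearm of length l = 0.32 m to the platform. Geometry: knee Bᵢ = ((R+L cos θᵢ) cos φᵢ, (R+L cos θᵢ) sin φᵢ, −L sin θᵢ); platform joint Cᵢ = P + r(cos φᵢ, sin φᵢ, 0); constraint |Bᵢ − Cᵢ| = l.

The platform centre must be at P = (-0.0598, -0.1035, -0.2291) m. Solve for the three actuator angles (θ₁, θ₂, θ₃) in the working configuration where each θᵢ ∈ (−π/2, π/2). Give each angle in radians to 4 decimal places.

θ₁ = 1.3091, θ₂ = 1.3087, θ₃ = -0.2614

φ1=0.0° → target in arm frame (-0.0598, -0.1035)
  A=0.2498, B=-0.2291, C=(l²−L²−A²−y'²−z²)/(2L)=-0.1567
  √(A²+B²)=0.3389;  θ1 = -0.7422+2.0513 ≈ 1.3091
φ2=120.0° → target in arm frame (-0.0597, 0.1035)
  A=0.2497, B=-0.2291, C=(l²−L²−A²−y'²−z²)/(2L)=-0.1566
  θ2 = atan2(B,A) + arccos(C/0.3389) = 1.3087
arm 3 (φ=240.0°): x'=0.1195, y'=0.0000
  e−x'=0.0705;  (l²−L²−(e−x')²−y'²−z²)/2L = 0.1273
  θ3 = atan2(B,A) + arccos(C/0.2397) = -0.2614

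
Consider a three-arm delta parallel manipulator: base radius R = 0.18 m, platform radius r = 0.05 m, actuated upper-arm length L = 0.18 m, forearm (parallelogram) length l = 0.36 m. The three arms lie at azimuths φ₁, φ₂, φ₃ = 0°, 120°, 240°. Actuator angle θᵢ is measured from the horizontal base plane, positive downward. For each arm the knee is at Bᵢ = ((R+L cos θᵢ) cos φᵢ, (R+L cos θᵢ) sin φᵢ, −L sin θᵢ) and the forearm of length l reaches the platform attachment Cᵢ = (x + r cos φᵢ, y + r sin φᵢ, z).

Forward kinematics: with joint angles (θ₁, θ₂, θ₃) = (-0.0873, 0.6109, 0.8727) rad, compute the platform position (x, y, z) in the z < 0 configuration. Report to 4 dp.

(0.1005, 0.0337, -0.2756)

S1 = (0.3093·cos0.0°, 0.3093·sin0.0°, 0.0157) = (0.3093, 0.0000, 0.0157)
S2 = (0.2774·cos120.0°, 0.2774·sin120.0°, -0.1032) = (-0.1387, 0.2403, -0.1032)
φ3=240.0°: virtual centre (-0.1228, -0.2128, -0.1379), radius l
subtract pairs → two planes through P
[-0.8961 0.4805 -0.2379]·P = -0.0083;  [-0.8643 -0.4256 -0.3072]·P = -0.0165
Cramer: x(z) = 0.0144-0.3124z;  y(z) = 0.0096-0.0874z
sphere 1 gives Az²+Bz+C=0 with A=1.1052, B=0.1512, C=-0.0423;  B²−4AC=0.2098;  roots -0.2756, 0.1388;  negative root z = -0.2756
x = 0.1005, y = 0.0337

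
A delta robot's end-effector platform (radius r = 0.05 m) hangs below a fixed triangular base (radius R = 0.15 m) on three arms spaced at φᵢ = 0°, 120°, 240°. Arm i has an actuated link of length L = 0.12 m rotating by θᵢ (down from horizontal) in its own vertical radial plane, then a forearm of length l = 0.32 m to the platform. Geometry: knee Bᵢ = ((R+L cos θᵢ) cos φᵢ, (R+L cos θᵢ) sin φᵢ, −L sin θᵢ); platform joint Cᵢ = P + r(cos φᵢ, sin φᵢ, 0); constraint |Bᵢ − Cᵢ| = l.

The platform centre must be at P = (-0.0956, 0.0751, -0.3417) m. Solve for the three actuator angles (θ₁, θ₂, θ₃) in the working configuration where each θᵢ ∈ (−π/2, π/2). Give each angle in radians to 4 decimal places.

φ1=0.0° → target in arm frame (-0.0956, 0.0751)
  e−x'=0.1956;  (l²−L²−(e−x')²−y'²−z²)/2L = -0.3027
  √(A²+B²)=0.3937;  θ1 = -1.0509+2.4479 ≈ 1.3971
rotate P by −φ2: (0.1128, 0.0452, -0.3417)
  A cos θ + B sin θ = C:  -0.0128·cos θ + -0.3417·sin θ = -0.1290
  θ2 = atan2(B,A) + arccos(C/0.3419) = 0.3494
arm 3 (φ=240.0°): x'=-0.0172, y'=-0.1203
  A=0.1172, B=-0.3417, C=(l²−L²−A²−y'²−z²)/(2L)=-0.2374
  γ=atan2(-0.3417,0.1172)=-1.2403;  ψ=arccos(-0.6573)=2.2880;  θ3=γ+ψ≈1.0477

θ₁ = 1.3971, θ₂ = 0.3494, θ₃ = 1.0477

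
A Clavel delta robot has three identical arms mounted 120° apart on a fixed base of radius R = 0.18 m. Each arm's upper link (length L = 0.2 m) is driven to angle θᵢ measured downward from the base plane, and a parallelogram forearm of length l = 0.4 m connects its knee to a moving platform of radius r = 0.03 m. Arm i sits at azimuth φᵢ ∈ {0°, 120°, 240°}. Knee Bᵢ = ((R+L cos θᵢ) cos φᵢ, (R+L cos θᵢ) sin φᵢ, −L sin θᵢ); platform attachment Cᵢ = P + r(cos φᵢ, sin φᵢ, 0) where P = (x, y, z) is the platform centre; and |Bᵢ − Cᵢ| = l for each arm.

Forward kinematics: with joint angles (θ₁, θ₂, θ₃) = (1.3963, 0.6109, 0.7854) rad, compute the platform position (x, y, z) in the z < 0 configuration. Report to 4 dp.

arm 1 at φ=0.0°: ρ1 = 0.1847;  S1 = (0.1847, 0.0000, -0.1970)
arm 2 at φ=120.0°: ρ2 = 0.3138;  S2 = (-0.1569, 0.2718, -0.1147)
S3 = (0.2914·cos240.0°, 0.2914·sin240.0°, -0.1414) = (-0.1457, -0.2524, -0.1414)
|S₂|²−|S₁|² = 0.0387;  |S₃|²−|S₁|² = 0.0320
[-0.6833 0.5436 0.1645]·P = 0.0387;  [-0.6609 -0.5048 0.1111]·P = 0.0320
Cramer: x(z) = -0.0525+0.2037z;  y(z) = 0.0053-0.0466z
quadratic in z: (1.0437)z²+(0.2968)z+(-0.0649)=0, √Δ=0.5992 → z ∈ {-0.4293, 0.1449}; z = -0.4293 (taking z<0)
x = -0.1399, y = 0.0253

(-0.1399, 0.0253, -0.4293)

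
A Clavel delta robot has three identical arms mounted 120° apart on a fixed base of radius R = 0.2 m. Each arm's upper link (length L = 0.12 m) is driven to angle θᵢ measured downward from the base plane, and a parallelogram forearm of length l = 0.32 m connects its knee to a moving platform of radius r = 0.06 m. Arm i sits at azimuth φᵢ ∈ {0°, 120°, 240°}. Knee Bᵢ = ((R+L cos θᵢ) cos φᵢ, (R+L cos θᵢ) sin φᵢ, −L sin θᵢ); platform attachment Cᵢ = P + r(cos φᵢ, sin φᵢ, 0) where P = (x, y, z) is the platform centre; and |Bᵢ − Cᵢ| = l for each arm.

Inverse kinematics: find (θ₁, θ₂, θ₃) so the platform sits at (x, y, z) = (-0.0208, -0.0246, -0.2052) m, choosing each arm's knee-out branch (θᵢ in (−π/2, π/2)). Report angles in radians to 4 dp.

θ₁ = 0.3489, θ₂ = 0.2624, θ₃ = -0.1742

arm 1 (φ=0.0°): x'=-0.0208, y'=-0.0246
  A cos θ + B sin θ = C:  0.1608·cos θ + -0.2052·sin θ = 0.0810
  θ1 = atan2(B,A) + arccos(C/0.2607) = 0.3489
arm 2 (φ=120.0°): x'=-0.0109, y'=0.0303
  A cos θ + B sin θ = C:  0.1509·cos θ + -0.2052·sin θ = 0.0925
  γ=atan2(-0.2052,0.1509)=-0.9367;  ψ=arccos(0.3632)=1.1991;  θ2=γ+ψ≈0.2624
rotate P by −φ3: (0.0317, -0.0057, -0.2052)
  A cos θ + B sin θ = C:  0.1083·cos θ + -0.2052·sin θ = 0.1422
  γ=atan2(-0.2052,0.1083)=-1.0852;  ψ=arccos(0.6129)=0.9110;  θ3=γ+ψ≈-0.1742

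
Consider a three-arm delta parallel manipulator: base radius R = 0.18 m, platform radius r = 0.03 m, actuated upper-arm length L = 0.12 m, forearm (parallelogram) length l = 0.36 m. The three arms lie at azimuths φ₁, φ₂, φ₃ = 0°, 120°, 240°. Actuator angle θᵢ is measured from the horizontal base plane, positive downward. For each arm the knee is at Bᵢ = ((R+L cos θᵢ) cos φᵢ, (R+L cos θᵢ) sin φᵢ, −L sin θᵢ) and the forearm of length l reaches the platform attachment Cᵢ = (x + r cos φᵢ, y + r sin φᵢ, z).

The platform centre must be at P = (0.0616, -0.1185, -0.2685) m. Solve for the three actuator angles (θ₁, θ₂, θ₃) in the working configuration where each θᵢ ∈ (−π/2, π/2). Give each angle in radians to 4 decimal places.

θ₁ = -0.0005, θ₂ = 1.2213, θ₃ = -0.0874

rotate P by −φ1: (0.0616, -0.1185, -0.2685)
  A cos θ + B sin θ = C:  0.0884·cos θ + -0.2685·sin θ = 0.0885
  γ=atan2(-0.2685,0.0884)=-1.2527;  ψ=arccos(0.3132)=1.2522;  θ1=γ+ψ≈-0.0005
arm 2 (φ=120.0°): x'=-0.1334, y'=0.0059
  e−x'=0.2834;  (l²−L²−(e−x')²−y'²−z²)/2L = -0.1552
  √(A²+B²)=0.3904;  θ2 = -0.7584+1.9797 ≈ 1.2213
arm 3 (φ=240.0°): x'=0.0718, y'=0.1126
  A cos θ + B sin θ = C:  0.0782·cos θ + -0.2685·sin θ = 0.1013
  θ3 = atan2(B,A) + arccos(C/0.2796) = -0.0874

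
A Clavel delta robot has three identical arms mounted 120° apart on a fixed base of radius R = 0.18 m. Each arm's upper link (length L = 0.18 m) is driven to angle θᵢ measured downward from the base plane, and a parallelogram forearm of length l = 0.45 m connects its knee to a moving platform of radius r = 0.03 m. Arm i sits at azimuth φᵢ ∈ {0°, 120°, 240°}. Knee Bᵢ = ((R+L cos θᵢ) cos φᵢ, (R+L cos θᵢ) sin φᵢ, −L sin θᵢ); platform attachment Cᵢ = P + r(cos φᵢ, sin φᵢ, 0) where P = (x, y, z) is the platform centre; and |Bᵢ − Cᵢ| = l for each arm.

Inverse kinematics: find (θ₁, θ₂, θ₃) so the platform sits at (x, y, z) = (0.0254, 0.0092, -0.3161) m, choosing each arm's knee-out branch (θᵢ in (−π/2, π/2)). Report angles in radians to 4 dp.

rotate P by −φ1: (0.0254, 0.0092, -0.3161)
  e−x'=0.1246;  (l²−L²−(e−x')²−y'²−z²)/2L = 0.1516
  θ1 = atan2(B,A) + arccos(C/0.3398) = -0.0870
φ2=120.0° → target in arm frame (-0.0047, -0.0266)
  e−x'=0.1547;  (l²−L²−(e−x')²−y'²−z²)/2L = 0.1265
  √(A²+B²)=0.3519;  θ2 = -1.1156+1.2032 ≈ 0.0876
arm 3 (φ=240.0°): x'=-0.0207, y'=0.0174
  A=0.1707, B=-0.3161, C=(l²−L²−A²−y'²−z²)/(2L)=0.1132
  √(A²+B²)=0.3592;  θ3 = -1.0757+1.2502 ≈ 0.1745

θ₁ = -0.0870, θ₂ = 0.0876, θ₃ = 0.1745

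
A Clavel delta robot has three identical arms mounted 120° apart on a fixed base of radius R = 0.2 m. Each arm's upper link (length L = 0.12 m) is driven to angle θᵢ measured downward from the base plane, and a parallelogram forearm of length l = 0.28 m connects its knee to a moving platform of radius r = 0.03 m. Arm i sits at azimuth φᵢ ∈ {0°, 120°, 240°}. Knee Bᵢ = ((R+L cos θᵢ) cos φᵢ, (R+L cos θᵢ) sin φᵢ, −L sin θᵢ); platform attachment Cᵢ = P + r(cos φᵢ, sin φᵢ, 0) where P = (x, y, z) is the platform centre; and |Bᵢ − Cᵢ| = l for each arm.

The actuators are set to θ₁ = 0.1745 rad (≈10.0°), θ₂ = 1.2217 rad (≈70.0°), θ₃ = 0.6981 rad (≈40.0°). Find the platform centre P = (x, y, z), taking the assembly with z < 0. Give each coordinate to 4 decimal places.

(0.0549, -0.0394, -0.1705)

φ1=0.0°: virtual centre (0.2882, 0.0000, -0.0208), radius l
arm 2 at φ=120.0°: ρ2 = 0.2110;  S2 = (-0.1055, 0.1828, -0.1128)
φ3=240.0°: virtual centre (-0.1310, -0.2268, -0.0771), radius l
|S₂|²−|S₁|² = -0.0262;  |S₃|²−|S₁|² = -0.0089
[-0.7874 0.3655 -0.1839]·P = -0.0262;  [-0.8383 -0.4537 -0.1126]·P = -0.0089
det = 0.6636;  x = 0.0228+-0.1877z,  y = -0.0225+0.0986z
quadratic in z: (1.0450)z²+(0.1368)z+(-0.0071)=0, √Δ=0.2196 → z ∈ {-0.1705, 0.0396}; z = -0.1705 (taking z<0)
x = 0.0549, y = -0.0394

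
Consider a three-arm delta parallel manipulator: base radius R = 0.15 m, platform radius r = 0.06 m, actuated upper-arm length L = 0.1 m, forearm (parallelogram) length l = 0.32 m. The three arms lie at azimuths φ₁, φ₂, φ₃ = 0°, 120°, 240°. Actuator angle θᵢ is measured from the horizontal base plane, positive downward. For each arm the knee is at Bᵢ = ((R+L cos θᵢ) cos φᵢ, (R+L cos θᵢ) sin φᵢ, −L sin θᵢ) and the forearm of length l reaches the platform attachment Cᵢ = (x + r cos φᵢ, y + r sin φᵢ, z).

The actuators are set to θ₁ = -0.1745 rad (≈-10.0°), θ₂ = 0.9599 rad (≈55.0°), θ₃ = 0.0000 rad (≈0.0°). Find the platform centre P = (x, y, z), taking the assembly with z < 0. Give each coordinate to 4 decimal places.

arm 1 at φ=0.0°: (R−r)+L cos θ1 = 0.1885;  centre 1 = (0.1885, 0.0000, 0.0174)
φ2=120.0°: virtual centre (-0.0737, 0.1276, -0.0819), radius l
φ3=240.0°: virtual centre (-0.0950, -0.1645, 0.0000), radius l
|centre ₂|²−|centre ₁|² = -0.0074;  |centre ₃|²−|centre ₁|² = 0.0003
plane₁₂: -0.5243x+0.2552y+-0.1985z = -0.0074
det = 0.3173;  x = 0.0075+-0.2339z,  y = -0.0137+0.2974z
into |P−centre ₁|² = l²: 1.1432z² + 0.0418z + -0.0691 = 0;  Δ = 0.3179;  z = -0.2649 or 0.2283 → z<0 root = -0.2649
x = 0.0694, y = -0.0925

(0.0694, -0.0925, -0.2649)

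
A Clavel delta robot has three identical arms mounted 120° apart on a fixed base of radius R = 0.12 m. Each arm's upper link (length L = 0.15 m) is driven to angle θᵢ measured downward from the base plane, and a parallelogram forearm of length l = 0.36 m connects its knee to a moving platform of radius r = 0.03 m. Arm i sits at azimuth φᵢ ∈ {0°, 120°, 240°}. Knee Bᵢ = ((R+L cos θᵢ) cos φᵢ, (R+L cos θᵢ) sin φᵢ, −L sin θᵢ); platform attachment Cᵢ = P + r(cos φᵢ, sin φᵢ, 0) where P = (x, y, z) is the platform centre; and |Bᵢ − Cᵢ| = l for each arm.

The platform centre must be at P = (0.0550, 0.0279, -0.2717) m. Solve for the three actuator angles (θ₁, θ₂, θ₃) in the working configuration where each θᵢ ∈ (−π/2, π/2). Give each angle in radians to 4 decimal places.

arm 1 (φ=0.0°): x'=0.0550, y'=0.0279
  A=0.0350, B=-0.2717, C=(l²−L²−A²−y'²−z²)/(2L)=0.1043
  γ=atan2(-0.2717,0.0350)=-1.4427;  ψ=arccos(0.3806)=1.1804;  θ1=γ+ψ≈-0.2623
φ2=120.0° → target in arm frame (-0.0033, -0.0616)
  A=0.0933, B=-0.2717, C=(l²−L²−A²−y'²−z²)/(2L)=0.0692
  √(A²+B²)=0.2873;  θ2 = -1.2399+1.3274 ≈ 0.0875
arm 3 (φ=240.0°): x'=-0.0517, y'=0.0337
  A=0.1417, B=-0.2717, C=(l²−L²−A²−y'²−z²)/(2L)=0.0403
  γ=atan2(-0.2717,0.1417)=-1.0902;  ψ=arccos(0.1314)=1.4390;  θ3=γ+ψ≈0.3489

θ₁ = -0.2623, θ₂ = 0.0875, θ₃ = 0.3489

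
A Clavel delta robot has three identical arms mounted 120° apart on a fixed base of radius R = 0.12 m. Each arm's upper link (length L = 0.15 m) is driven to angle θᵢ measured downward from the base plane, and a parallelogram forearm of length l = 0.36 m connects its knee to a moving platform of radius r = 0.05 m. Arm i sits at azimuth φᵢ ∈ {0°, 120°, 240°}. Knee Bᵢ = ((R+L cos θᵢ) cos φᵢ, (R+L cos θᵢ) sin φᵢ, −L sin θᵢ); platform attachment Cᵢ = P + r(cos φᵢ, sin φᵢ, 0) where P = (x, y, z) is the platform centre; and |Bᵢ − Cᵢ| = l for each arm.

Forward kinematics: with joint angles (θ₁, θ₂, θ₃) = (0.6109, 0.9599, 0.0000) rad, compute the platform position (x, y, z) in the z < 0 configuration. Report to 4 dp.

(-0.0146, -0.1420, -0.3437)

O1 = (0.1929·cos0.0°, 0.1929·sin0.0°, -0.0860) = (0.1929, 0.0000, -0.0860)
φ2=120.0°: virtual centre (-0.0780, 0.1351, -0.1229), radius l
arm 3 at φ=240.0°: e+L cos θ3 = 0.2200;  O3 = (-0.1100, -0.1905, 0.0000)
|O₂|²−|O₁|² = -0.0052;  |O₃|²−|O₁|² = 0.0038
linear system: -0.5418x+0.2703y = -0.0052−-0.0737z; -0.6057x+-0.3811y = 0.0038−0.1721z
Cramer: x(z) = 0.0025+0.0498z;  y(z) = -0.0140+0.3724z
sphere 1 gives Az²+Bz+C=0 with A=1.1412, B=0.1427, C=-0.0858;  B²−4AC=0.4119;  roots -0.3437, 0.2187;  negative root z = -0.3437
x = -0.0146, y = -0.1420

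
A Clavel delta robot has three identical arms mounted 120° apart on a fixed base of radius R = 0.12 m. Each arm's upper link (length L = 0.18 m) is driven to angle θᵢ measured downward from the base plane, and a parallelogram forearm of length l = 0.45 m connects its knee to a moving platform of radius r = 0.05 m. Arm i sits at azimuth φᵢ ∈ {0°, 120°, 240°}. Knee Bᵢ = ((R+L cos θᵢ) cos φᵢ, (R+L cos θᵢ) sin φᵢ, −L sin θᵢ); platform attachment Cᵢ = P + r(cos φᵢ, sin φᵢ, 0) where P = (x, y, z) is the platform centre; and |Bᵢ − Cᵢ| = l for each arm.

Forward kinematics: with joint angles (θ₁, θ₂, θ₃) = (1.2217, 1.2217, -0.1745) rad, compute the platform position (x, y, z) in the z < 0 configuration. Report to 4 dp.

(-0.1462, -0.2533, -0.4165)

S1 = (0.1316·cos0.0°, 0.1316·sin0.0°, -0.1691) = (0.1316, 0.0000, -0.1691)
S2 = (0.1316·cos120.0°, 0.1316·sin120.0°, -0.1691) = (-0.0658, 0.1139, -0.1691)
S3 = (0.2473·cos240.0°, 0.2473·sin240.0°, 0.0313) = (-0.1236, -0.2141, 0.0313)
subtract pairs → two planes through P
linear system: -0.3947x+0.2279y = 0.0000−0.0000z; -0.5104x+-0.4283y = 0.0162−0.4008z
Cramer: x(z) = -0.0129+0.3201z;  y(z) = -0.0224+0.5544z
quadratic in z: (1.4098)z²+(0.2209)z+(-0.1525)=0, √Δ=0.9533 → z ∈ {-0.4165, 0.2598}; z = -0.4165 (taking z<0)
x = -0.1462, y = -0.2533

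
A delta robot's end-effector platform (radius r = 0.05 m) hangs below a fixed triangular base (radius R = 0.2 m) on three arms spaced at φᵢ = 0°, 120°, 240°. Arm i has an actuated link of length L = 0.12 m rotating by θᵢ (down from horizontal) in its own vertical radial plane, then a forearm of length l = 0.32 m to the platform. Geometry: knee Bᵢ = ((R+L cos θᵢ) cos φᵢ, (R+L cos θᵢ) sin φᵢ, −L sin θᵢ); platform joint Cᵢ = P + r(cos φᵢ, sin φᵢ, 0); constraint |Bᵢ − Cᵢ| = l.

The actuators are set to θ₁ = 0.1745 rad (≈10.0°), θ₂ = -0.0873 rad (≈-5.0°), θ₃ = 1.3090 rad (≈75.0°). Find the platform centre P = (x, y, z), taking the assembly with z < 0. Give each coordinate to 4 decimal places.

centre 1 = (0.2682·cos0.0°, 0.2682·sin0.0°, -0.0208) = (0.2682, 0.0000, -0.0208)
arm 2 at φ=120.0°: ρ2 = 0.2695;  centre 2 = (-0.1348, 0.2334, 0.0105)
centre 3 = (0.1811·cos240.0°, 0.1811·sin240.0°, -0.1159) = (-0.0905, -0.1568, -0.1159)
subtract pairs → two planes through P
linear system: -0.8059x+0.4669y = 0.0004−0.0626z; -0.7174x+-0.3136y = -0.0261−-0.1902z
Cramer: x(z) = 0.0205-0.1177z;  y(z) = 0.0363-0.3372z
quadratic in z: (1.1275)z²+(0.0754)z+(-0.0393)=0, √Δ=0.4278 → z ∈ {-0.2232, 0.1563}; z = -0.2232 (taking z<0)
x = 0.0468, y = 0.1116

(0.0468, 0.1116, -0.2232)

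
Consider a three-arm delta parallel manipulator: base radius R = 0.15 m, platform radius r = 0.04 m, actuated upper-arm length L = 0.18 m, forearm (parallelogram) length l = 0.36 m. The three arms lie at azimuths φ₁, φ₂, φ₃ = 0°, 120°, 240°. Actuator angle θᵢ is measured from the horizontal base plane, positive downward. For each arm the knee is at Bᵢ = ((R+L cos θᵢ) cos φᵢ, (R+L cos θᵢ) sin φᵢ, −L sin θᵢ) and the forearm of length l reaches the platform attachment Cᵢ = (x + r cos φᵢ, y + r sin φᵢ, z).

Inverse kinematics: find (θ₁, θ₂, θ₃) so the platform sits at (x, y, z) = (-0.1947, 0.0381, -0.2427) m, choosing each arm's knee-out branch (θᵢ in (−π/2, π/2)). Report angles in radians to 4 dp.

θ₁ = 1.3089, θ₂ = -0.2615, θ₃ = 0.1747

φ1=0.0° → target in arm frame (-0.1947, 0.0381)
  A=0.3047, B=-0.2427, C=(l²−L²−A²−y'²−z²)/(2L)=-0.1555
  γ=atan2(-0.2427,0.3047)=-0.6726;  ψ=arccos(-0.3993)=1.9816;  θ1=γ+ψ≈1.3089
φ2=120.0° → target in arm frame (0.1303, 0.1496)
  A=-0.0203, B=-0.2427, C=(l²−L²−A²−y'²−z²)/(2L)=0.0431
  √(A²+B²)=0.2436;  θ2 = -1.6544+1.3929 ≈ -0.2615
rotate P by −φ3: (0.0644, -0.1877, -0.2427)
  e−x'=0.0456;  (l²−L²−(e−x')²−y'²−z²)/2L = 0.0028
  θ3 = atan2(B,A) + arccos(C/0.2470) = 0.1747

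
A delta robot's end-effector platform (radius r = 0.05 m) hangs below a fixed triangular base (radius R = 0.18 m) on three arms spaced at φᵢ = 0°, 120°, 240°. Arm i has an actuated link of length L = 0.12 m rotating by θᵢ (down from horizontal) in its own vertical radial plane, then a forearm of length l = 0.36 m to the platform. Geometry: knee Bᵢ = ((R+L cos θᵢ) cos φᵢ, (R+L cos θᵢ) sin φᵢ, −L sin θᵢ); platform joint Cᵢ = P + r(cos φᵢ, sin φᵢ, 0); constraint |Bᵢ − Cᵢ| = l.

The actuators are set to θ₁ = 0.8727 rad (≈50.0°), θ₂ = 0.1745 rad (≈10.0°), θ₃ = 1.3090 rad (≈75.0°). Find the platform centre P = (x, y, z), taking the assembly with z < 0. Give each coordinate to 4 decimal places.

arm 1 at φ=0.0°: ρ1 = 0.2071;  S1 = (0.2071, 0.0000, -0.0919)
S2 = (0.2482·cos120.0°, 0.2482·sin120.0°, -0.0208) = (-0.1241, 0.2149, -0.0208)
S3 = (0.1611·cos240.0°, 0.1611·sin240.0°, -0.1159) = (-0.0805, -0.1395, -0.1159)
eliminate P² terms by subtracting sphere 1 from 2 and 3
plane₁₂: -0.6624x+0.4299y+0.1422z = 0.0107
det = 0.4321;  x = 0.0050+0.0441z,  y = 0.0326+-0.2629z
into |P−S₁|² = l²: 1.0710z² + 0.1489z + -0.0792 = 0;  Δ = 0.3617;  z = -0.3503 or 0.2112 → z<0 root = -0.3503
x = -0.0104, y = 0.1246

(-0.0104, 0.1246, -0.3503)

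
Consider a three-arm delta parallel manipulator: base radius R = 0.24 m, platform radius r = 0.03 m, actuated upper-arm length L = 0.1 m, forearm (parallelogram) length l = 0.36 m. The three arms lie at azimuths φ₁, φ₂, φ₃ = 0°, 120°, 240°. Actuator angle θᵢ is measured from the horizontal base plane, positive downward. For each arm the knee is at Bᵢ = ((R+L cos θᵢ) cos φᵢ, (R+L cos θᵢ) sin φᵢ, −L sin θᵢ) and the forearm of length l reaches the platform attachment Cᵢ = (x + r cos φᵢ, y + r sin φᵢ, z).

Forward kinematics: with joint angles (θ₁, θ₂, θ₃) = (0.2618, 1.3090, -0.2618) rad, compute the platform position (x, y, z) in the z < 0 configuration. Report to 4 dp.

arm 1 at φ=0.0°: (R−r)+L cos θ1 = 0.3066;  O1 = (0.3066, 0.0000, -0.0259)
arm 2 at φ=120.0°: (R−r)+L cos θ2 = 0.2359;  O2 = (-0.1179, 0.2043, -0.0966)
O3 = (0.3066·cos240.0°, 0.3066·sin240.0°, 0.0259) = (-0.1533, -0.2655, 0.0259)
eliminate P² terms by subtracting sphere 1 from 2 and 3
[-0.8491 0.4086 -0.1414]·P = -0.0297;  [-0.9198 -0.5310 0.1035]·P = 0.0000
det = 0.8267;  x = 0.0191+-0.0397z,  y = -0.0330+0.2637z
into |P−O₁|² = l²: 1.0711z² + 0.0572z + -0.0452 = 0;  Δ = 0.1968;  z = -0.2338 or 0.1804 → z<0 root = -0.2338
x = 0.0284, y = -0.0947

(0.0284, -0.0947, -0.2338)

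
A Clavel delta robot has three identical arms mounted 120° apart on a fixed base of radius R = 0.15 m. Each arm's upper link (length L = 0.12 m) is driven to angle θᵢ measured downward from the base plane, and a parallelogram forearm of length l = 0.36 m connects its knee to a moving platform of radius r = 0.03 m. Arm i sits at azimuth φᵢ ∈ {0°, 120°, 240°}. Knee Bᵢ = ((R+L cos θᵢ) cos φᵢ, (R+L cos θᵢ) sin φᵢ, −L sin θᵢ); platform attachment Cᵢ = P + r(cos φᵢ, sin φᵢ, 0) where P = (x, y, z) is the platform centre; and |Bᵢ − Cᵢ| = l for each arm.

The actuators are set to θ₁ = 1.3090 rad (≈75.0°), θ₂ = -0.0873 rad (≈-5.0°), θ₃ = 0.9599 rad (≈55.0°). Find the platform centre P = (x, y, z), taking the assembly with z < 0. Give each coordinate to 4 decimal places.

(-0.1137, 0.1069, -0.3352)

S1 = (0.1511·cos0.0°, 0.1511·sin0.0°, -0.1159) = (0.1511, 0.0000, -0.1159)
S2 = (0.2395·cos120.0°, 0.2395·sin120.0°, 0.0105) = (-0.1198, 0.2075, 0.0105)
arm 3 at φ=240.0°: e+L cos θ3 = 0.1888;  S3 = (-0.0944, -0.1635, -0.0983)
subtract pairs → two planes through P
[-0.5417 0.4149 0.2527]·P = 0.0212;  [-0.4909 -0.3271 0.0352]·P = 0.0091
det = 0.3809;  x = -0.0281+0.2554z,  y = 0.0145+-0.2757z
quadratic in z: (1.1413)z²+(0.1323)z+(-0.0839)=0, √Δ=0.6327 → z ∈ {-0.3352, 0.2192}; z = -0.3352 (taking z<0)
x = -0.1137, y = 0.1069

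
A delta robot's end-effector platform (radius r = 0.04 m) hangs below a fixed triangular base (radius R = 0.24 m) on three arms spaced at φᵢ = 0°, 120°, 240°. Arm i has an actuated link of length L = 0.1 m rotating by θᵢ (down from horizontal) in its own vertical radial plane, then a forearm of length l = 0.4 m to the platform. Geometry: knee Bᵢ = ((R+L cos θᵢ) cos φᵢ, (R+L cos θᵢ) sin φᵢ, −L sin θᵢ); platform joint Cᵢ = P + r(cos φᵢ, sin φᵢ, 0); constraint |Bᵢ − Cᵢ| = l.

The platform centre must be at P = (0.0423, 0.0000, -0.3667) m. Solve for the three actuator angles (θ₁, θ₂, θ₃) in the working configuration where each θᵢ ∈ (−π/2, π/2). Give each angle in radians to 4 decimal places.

θ₁ = 0.5234, θ₂ = 0.9601, θ₃ = 0.9601

φ1=0.0° → target in arm frame (0.0423, 0.0000)
  e−x'=0.1577;  (l²−L²−(e−x')²−y'²−z²)/2L = -0.0467
  γ=atan2(-0.3667,0.1577)=-1.1647;  ψ=arccos(-0.1170)=1.6880;  θ1=γ+ψ≈0.5234
rotate P by −φ2: (-0.0211, -0.0366, -0.3667)
  A cos θ + B sin θ = C:  0.2211·cos θ + -0.3667·sin θ = -0.1736
  γ=atan2(-0.3667,0.2211)=-1.0281;  ψ=arccos(-0.4054)=1.9882;  θ2=γ+ψ≈0.9601
rotate P by −φ3: (-0.0212, 0.0366, -0.3667)
  e−x'=0.2212;  (l²−L²−(e−x')²−y'²−z²)/2L = -0.1736
  θ3 = atan2(B,A) + arccos(C/0.4282) = 0.9601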